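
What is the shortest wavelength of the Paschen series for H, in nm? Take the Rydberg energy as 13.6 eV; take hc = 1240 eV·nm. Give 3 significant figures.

The Paschen series has lower level n_f = 3; the series limit corresponds to n_i → ∞.
ΔE_max = 13.6 × 1 / 3² = 1.511 eV.
λ_min = 1240 / 1.511 = 821 nm.

821 nm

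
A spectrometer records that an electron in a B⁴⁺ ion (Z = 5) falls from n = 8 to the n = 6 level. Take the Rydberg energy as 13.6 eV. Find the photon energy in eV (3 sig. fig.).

4.13 eV

The Bohr energies scale as Z², so for Z = 5: E_n = −340.0/n² eV.
E_8 = −340.0/64 = −5.313 eV and E_6 = −340.0/36 = −9.444 eV.
The photon energy is |E_8 − E_6| = 4.13 eV.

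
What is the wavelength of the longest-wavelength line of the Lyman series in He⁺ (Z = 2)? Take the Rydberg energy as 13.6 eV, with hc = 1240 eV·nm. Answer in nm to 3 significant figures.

30.4 nm

The Lyman series terminates on n_f = 1; the first line has n_i = 1+1 = 2.
ΔE = 54.40 × (1/1² − 1/2²) = 40.80 eV.
λ = 1240 / 40.80 = 30.4 nm.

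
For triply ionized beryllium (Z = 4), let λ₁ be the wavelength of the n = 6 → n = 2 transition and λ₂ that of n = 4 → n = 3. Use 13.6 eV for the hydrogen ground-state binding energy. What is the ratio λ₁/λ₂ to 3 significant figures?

λ ∝ 1/ΔE ∝ 1/(1/n_f² − 1/n_i²), and the Z² and hc factors cancel in the ratio.
λ₁/λ₂ = (1/3² − 1/4²)/(1/2² − 1/6²) = 0.04861/0.2222 = 0.219.

0.219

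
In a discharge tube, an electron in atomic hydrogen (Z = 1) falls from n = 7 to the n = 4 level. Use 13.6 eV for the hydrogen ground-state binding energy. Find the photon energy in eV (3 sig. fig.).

E_7 = −13.60/49 = −0.2776 eV and E_4 = −13.60/16 = −0.8500 eV.
The photon energy is |E_7 − E_4| = 0.572 eV.

0.572 eV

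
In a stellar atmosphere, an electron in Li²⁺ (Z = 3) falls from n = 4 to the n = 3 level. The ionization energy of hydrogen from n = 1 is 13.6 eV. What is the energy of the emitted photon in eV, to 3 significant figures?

5.95 eV

The Bohr energies scale as Z², so for Z = 3: E_n = −122.4/n² eV.
E_4 = −122.4/16 = −7.650 eV and E_3 = −122.4/9 = −13.60 eV.
The photon energy is |E_4 − E_3| = 5.95 eV.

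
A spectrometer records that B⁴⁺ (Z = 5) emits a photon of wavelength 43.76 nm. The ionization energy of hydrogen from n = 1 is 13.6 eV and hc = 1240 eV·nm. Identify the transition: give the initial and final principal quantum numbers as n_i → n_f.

The photon energy is ΔE = hc/λ = 1240 / 43.76 = 28.34 eV.
With Z = 5, ΔE = 340.0 × (1/n_f² − 1/n_i²), so 1/n_f² − 1/n_i² = 0.08334.
Trying n_f = 3 gives 1/n_i² = 0.02777, i.e. n_i ≈ 6; this pair matches.

n_i = 6, n_f = 3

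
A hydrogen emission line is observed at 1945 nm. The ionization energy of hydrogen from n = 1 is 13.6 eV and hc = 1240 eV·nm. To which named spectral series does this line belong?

Brackett

ΔE = 1240/1945 = 0.6375 eV.
This matches 13.6 × (1/4² − 1/8²), so n_f = 4: the Brackett series.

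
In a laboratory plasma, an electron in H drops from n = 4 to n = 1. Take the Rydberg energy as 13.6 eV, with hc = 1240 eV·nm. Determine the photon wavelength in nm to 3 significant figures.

ΔE = 13.60 × (1/1² − 1/4²) = 13.60 × 0.9375 = 12.75 eV.
λ = hc/ΔE = 1240 / 12.75 = 97.3 nm.
This line belongs to the Lyman series.

97.3 nm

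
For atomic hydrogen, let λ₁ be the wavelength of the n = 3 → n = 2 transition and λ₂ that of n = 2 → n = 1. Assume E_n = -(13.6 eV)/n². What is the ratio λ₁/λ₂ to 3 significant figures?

5.40

λ ∝ 1/ΔE ∝ 1/(1/n_f² − 1/n_i²), and the Z² and hc factors cancel in the ratio.
λ₁/λ₂ = (1/1² − 1/2²)/(1/2² − 1/3²) = 0.7500/0.1389 = 5.40.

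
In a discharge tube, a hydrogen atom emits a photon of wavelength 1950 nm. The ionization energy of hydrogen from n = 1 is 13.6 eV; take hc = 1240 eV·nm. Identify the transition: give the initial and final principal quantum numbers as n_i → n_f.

n_i = 8, n_f = 4

The photon energy is ΔE = hc/λ = 1240 / 1950 = 0.6359 eV.
With Z = 1, ΔE = 13.60 × (1/n_f² − 1/n_i²), so 1/n_f² − 1/n_i² = 0.04676.
Trying n_f = 4 gives 1/n_i² = 0.01574, i.e. n_i ≈ 8; this pair matches.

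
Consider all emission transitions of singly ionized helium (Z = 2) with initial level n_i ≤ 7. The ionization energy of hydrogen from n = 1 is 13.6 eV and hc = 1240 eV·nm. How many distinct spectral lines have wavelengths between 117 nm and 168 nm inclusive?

2

Enumerate all n_i → n_f pairs with 1 ≤ n_f < n_i ≤ 7 and compute λ = 1240 / [13.6·4·(1/n_f² − 1/n_i²)].
Lines falling in [117, 168] nm: 4→2 (121.6 nm), 3→2 (164.1 nm).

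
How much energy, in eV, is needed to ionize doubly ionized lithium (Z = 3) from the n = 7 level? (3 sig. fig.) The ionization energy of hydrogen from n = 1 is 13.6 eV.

2.50 eV

E_n = −13.6 Z²/n² = −122.4/n² eV for Z = 3.
E_7 = −122.4/49 = −2.50 eV, so ionization (to E = 0) requires 2.50 eV.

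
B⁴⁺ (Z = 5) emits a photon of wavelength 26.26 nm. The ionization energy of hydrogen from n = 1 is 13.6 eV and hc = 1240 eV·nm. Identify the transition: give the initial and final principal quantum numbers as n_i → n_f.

The photon energy is ΔE = hc/λ = 1240 / 26.26 = 47.22 eV.
With Z = 5, ΔE = 340.0 × (1/n_f² − 1/n_i²), so 1/n_f² − 1/n_i² = 0.1389.
Trying n_f = 2 gives 1/n_i² = 0.1111, i.e. n_i ≈ 3; this pair matches.

n_i = 3, n_f = 2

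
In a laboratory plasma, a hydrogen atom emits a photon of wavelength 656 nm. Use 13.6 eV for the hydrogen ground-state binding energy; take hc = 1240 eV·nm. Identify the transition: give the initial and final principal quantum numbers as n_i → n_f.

The photon energy is ΔE = hc/λ = 1240 / 656 = 1.890 eV.
With Z = 1, ΔE = 13.60 × (1/n_f² − 1/n_i²), so 1/n_f² − 1/n_i² = 0.1390.
Trying n_f = 2 gives 1/n_i² = 0.1110, i.e. n_i ≈ 3; this pair matches.

n_i = 3, n_f = 2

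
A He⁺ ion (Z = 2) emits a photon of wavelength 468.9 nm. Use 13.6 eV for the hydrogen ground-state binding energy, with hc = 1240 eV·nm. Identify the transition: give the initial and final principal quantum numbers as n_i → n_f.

The photon energy is ΔE = hc/λ = 1240 / 468.9 = 2.644 eV.
With Z = 2, ΔE = 54.40 × (1/n_f² − 1/n_i²), so 1/n_f² − 1/n_i² = 0.04861.
Trying n_f = 3 gives 1/n_i² = 0.06250, i.e. n_i ≈ 4; this pair matches.

n_i = 4, n_f = 3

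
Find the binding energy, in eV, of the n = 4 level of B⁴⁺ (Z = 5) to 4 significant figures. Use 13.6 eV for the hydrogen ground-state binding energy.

21.25 eV

E_n = −13.6 Z²/n² = −340.0/n² eV for Z = 5.
E_4 = −340.0/16 = −21.25 eV, so ionization (to E = 0) requires 21.25 eV.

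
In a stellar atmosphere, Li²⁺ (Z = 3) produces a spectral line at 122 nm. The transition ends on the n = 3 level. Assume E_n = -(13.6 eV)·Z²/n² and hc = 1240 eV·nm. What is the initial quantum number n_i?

n_i = 6

The photon energy is ΔE = hc/λ = 1240 / 122 = 10.16 eV.
With Z = 3, ΔE = 122.4 × (1/n_f² − 1/n_i²), so 1/n_f² − 1/n_i² = 0.08304.
With n_f = 3: 1/n_i² = 1/9 − 0.08304 = 0.02807, so n_i ≈ 5.97.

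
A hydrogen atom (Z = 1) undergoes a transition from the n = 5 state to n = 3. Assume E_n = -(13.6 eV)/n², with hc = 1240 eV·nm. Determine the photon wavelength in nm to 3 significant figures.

1280 nm

ΔE = 13.60 × (1/3² − 1/5²) = 13.60 × 0.07111 = 0.9671 eV.
λ = hc/ΔE = 1240 / 0.9671 = 1280 nm.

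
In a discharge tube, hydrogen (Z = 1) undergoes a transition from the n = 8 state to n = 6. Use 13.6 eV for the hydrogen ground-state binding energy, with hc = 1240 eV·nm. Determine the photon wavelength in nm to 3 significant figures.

7500 nm

ΔE = 13.60 × (1/6² − 1/8²) = 13.60 × 0.01215 = 0.1653 eV.
λ = hc/ΔE = 1240 / 0.1653 = 7500 nm.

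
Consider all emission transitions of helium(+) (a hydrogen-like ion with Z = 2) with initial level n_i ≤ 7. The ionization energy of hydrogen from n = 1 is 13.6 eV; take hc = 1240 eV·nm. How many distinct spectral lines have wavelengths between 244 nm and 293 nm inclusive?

Enumerate all n_i → n_f pairs with 1 ≤ n_f < n_i ≤ 7 and compute λ = 1240 / [13.6·4·(1/n_f² − 1/n_i²)].
Lines falling in [244, 293] nm: 7→3 (251.3 nm), 6→3 (273.5 nm).

2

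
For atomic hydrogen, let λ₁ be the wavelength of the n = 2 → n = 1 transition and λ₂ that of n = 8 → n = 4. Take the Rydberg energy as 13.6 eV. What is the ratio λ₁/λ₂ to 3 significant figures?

λ ∝ 1/ΔE ∝ 1/(1/n_f² − 1/n_i²), and the Z² and hc factors cancel in the ratio.
λ₁/λ₂ = (1/4² − 1/8²)/(1/1² − 1/2²) = 0.04688/0.7500 = 0.0625.

0.0625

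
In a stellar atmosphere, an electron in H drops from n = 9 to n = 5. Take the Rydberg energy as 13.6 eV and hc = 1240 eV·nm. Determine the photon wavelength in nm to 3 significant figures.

ΔE = 13.60 × (1/5² − 1/9²) = 13.60 × 0.02765 = 0.3761 eV.
λ = hc/ΔE = 1240 / 0.3761 = 3300 nm.
This line belongs to the Pfund series.

3300 nm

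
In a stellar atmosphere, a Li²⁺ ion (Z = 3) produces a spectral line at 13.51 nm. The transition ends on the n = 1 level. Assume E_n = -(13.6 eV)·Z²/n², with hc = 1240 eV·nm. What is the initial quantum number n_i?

n_i = 2

The photon energy is ΔE = hc/λ = 1240 / 13.51 = 91.78 eV.
With Z = 3, ΔE = 122.4 × (1/n_f² − 1/n_i²), so 1/n_f² − 1/n_i² = 0.7499.
With n_f = 1: 1/n_i² = 1/1 − 0.7499 = 0.2501, so n_i ≈ 2.00.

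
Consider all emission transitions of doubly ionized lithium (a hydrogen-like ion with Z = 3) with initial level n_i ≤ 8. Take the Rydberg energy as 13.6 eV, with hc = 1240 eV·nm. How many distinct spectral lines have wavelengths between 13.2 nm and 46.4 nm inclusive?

Enumerate all n_i → n_f pairs with 1 ≤ n_f < n_i ≤ 8 and compute λ = 1240 / [13.6·9·(1/n_f² − 1/n_i²)].
Lines falling in [13.2, 46.4] nm: 2→1 (13.51 nm), 8→2 (43.22 nm), 7→2 (44.12 nm), 6→2 (45.59 nm).

4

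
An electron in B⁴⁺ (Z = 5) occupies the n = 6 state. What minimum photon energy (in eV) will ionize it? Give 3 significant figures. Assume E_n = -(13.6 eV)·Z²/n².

9.44 eV

E_n = −13.6 Z²/n² = −340.0/n² eV for Z = 5.
E_6 = −340.0/36 = −9.44 eV, so ionization (to E = 0) requires 9.44 eV.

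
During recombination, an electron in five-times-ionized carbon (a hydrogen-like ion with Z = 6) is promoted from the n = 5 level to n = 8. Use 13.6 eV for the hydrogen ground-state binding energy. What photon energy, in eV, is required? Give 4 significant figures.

11.93 eV

The Bohr energies scale as Z², so for Z = 6: E_n = −489.6/n² eV.
E_8 = −489.6/64 = −7.650 eV and E_5 = −489.6/25 = −19.58 eV.
The photon energy is |E_8 − E_5| = 11.93 eV.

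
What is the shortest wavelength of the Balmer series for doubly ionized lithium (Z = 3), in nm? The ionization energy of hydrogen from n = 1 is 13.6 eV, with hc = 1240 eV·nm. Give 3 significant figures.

The Balmer series has lower level n_f = 2; the series limit corresponds to n_i → ∞.
ΔE_max = 13.6 × 9 / 2² = 30.60 eV.
λ_min = 1240 / 30.60 = 40.5 nm.

40.5 nm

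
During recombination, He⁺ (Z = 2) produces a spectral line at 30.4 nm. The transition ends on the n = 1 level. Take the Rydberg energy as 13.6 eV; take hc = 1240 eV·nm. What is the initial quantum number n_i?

n_i = 2

The photon energy is ΔE = hc/λ = 1240 / 30.4 = 40.79 eV.
With Z = 2, ΔE = 54.40 × (1/n_f² − 1/n_i²), so 1/n_f² − 1/n_i² = 0.7498.
With n_f = 1: 1/n_i² = 1/1 − 0.7498 = 0.2502, so n_i ≈ 2.00.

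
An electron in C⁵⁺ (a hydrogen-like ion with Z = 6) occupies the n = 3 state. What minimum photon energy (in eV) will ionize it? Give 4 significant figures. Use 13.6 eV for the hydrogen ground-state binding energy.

54.40 eV

E_n = −13.6 Z²/n² = −489.6/n² eV for Z = 6.
E_3 = −489.6/9 = −54.40 eV, so ionization (to E = 0) requires 54.40 eV.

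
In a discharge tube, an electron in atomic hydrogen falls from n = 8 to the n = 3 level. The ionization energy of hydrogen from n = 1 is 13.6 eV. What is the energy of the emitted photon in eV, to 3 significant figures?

1.30 eV

E_8 = −13.60/64 = −0.2125 eV and E_3 = −13.60/9 = −1.511 eV.
The photon energy is |E_8 − E_3| = 1.30 eV.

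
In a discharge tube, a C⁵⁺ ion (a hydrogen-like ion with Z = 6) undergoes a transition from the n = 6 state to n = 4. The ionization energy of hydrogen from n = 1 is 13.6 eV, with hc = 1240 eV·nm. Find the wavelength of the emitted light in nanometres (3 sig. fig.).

For Z = 6 the level energies scale as Z², so the effective Rydberg energy is 13.6 × 36 = 489.6 eV.
ΔE = 489.6 × (1/4² − 1/6²) = 489.6 × 0.03472 = 17.00 eV.
λ = hc/ΔE = 1240 / 17.00 = 72.9 nm.

72.9 nm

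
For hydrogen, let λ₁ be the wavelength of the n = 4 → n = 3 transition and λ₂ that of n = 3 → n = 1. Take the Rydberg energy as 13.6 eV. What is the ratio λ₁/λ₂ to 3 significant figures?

λ ∝ 1/ΔE ∝ 1/(1/n_f² − 1/n_i²), and the Z² and hc factors cancel in the ratio.
λ₁/λ₂ = (1/1² − 1/3²)/(1/3² − 1/4²) = 0.8889/0.04861 = 18.3.

18.3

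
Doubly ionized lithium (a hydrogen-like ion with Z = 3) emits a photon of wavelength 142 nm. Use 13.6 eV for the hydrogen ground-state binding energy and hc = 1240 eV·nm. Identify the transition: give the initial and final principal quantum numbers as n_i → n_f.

The photon energy is ΔE = hc/λ = 1240 / 142 = 8.732 eV.
With Z = 3, ΔE = 122.4 × (1/n_f² − 1/n_i²), so 1/n_f² − 1/n_i² = 0.07134.
Trying n_f = 3 gives 1/n_i² = 0.03977, i.e. n_i ≈ 5; this pair matches.

n_i = 5, n_f = 3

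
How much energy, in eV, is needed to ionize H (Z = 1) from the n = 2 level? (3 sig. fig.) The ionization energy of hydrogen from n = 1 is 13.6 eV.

3.40 eV

E_2 = −13.60/4 = −3.40 eV, so ionization (to E = 0) requires 3.40 eV.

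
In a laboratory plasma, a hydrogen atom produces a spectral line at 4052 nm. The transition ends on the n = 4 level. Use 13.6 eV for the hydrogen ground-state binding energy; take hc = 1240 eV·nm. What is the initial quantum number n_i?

The photon energy is ΔE = hc/λ = 1240 / 4052 = 0.3060 eV.
With Z = 1, ΔE = 13.60 × (1/n_f² − 1/n_i²), so 1/n_f² − 1/n_i² = 0.02250.
With n_f = 4: 1/n_i² = 1/16 − 0.02250 = 0.04000, so n_i ≈ 5.00.

n_i = 5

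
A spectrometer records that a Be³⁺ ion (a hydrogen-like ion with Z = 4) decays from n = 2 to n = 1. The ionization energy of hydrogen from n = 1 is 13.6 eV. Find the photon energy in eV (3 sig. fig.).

163 eV

The Bohr energies scale as Z², so for Z = 4: E_n = −217.6/n² eV.
E_2 = −217.6/4 = −54.40 eV and E_1 = −217.6/1 = −217.6 eV.
The photon energy is |E_2 − E_1| = 163 eV.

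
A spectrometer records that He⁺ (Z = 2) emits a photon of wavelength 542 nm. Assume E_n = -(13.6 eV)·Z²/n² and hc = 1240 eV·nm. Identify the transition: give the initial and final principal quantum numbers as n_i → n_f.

n_i = 7, n_f = 4

The photon energy is ΔE = hc/λ = 1240 / 542 = 2.288 eV.
With Z = 2, ΔE = 54.40 × (1/n_f² − 1/n_i²), so 1/n_f² − 1/n_i² = 0.04206.
Trying n_f = 4 gives 1/n_i² = 0.02044, i.e. n_i ≈ 7; this pair matches.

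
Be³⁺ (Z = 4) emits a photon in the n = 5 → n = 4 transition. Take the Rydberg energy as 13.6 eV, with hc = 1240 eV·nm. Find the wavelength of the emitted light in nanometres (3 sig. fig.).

For Z = 4 the level energies scale as Z², so the effective Rydberg energy is 13.6 × 16 = 217.6 eV.
ΔE = 217.6 × (1/4² − 1/5²) = 217.6 × 0.02250 = 4.896 eV.
λ = hc/ΔE = 1240 / 4.896 = 253 nm.

253 nm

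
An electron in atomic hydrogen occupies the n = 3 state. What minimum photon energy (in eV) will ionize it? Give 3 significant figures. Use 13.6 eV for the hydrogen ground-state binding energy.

1.51 eV

E_3 = −13.60/9 = −1.51 eV, so ionization (to E = 0) requires 1.51 eV.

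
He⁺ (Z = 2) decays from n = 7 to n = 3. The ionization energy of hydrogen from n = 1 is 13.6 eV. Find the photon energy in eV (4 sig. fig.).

4.934 eV

The Bohr energies scale as Z², so for Z = 2: E_n = −54.40/n² eV.
E_7 = −54.40/49 = −1.110 eV and E_3 = −54.40/9 = −6.044 eV.
The photon energy is |E_7 − E_3| = 4.934 eV.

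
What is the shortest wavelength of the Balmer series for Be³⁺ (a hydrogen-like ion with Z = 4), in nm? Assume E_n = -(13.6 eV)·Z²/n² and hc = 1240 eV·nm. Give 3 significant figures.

The Balmer series has lower level n_f = 2; the series limit corresponds to n_i → ∞.
ΔE_max = 13.6 × 16 / 2² = 54.40 eV.
λ_min = 1240 / 54.40 = 22.8 nm.

22.8 nm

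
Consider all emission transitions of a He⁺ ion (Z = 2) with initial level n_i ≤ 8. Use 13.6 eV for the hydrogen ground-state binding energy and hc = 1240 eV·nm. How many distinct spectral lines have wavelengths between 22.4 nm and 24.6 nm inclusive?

5

Enumerate all n_i → n_f pairs with 1 ≤ n_f < n_i ≤ 8 and compute λ = 1240 / [13.6·4·(1/n_f² − 1/n_i²)].
Lines falling in [22.4, 24.6] nm: 8→1 (23.16 nm), 7→1 (23.27 nm), 6→1 (23.45 nm), 5→1 (23.74 nm), 4→1 (24.31 nm).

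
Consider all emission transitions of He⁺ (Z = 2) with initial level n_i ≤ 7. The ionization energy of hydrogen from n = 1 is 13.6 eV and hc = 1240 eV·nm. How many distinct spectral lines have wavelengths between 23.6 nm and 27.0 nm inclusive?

3

Enumerate all n_i → n_f pairs with 1 ≤ n_f < n_i ≤ 7 and compute λ = 1240 / [13.6·4·(1/n_f² − 1/n_i²)].
Lines falling in [23.6, 27.0] nm: 5→1 (23.74 nm), 4→1 (24.31 nm), 3→1 (25.64 nm).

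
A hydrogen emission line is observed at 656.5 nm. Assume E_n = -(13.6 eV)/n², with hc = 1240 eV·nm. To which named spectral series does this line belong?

Balmer

ΔE = 1240/656.5 = 1.889 eV.
This matches 13.6 × (1/2² − 1/3²), so n_f = 2: the Balmer series.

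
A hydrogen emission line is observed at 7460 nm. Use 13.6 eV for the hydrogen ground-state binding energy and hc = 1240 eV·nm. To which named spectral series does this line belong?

ΔE = 1240/7460 = 0.1662 eV.
This matches 13.6 × (1/5² − 1/6²), so n_f = 5: the Pfund series.

Pfund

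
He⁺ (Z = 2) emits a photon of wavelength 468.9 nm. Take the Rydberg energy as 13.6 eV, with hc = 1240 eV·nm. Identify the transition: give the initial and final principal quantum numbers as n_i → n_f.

n_i = 4, n_f = 3

The photon energy is ΔE = hc/λ = 1240 / 468.9 = 2.644 eV.
With Z = 2, ΔE = 54.40 × (1/n_f² − 1/n_i²), so 1/n_f² − 1/n_i² = 0.04861.
Trying n_f = 3 gives 1/n_i² = 0.06250, i.e. n_i ≈ 4; this pair matches.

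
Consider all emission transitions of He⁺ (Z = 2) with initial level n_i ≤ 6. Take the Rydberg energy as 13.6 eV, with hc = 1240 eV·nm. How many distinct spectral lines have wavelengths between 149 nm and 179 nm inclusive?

Enumerate all n_i → n_f pairs with 1 ≤ n_f < n_i ≤ 6 and compute λ = 1240 / [13.6·4·(1/n_f² − 1/n_i²)].
Lines falling in [149, 179] nm: 3→2 (164.1 nm).

1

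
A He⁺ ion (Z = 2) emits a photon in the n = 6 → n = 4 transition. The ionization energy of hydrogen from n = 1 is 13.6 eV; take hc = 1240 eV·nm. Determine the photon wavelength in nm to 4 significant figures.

For Z = 2 the level energies scale as Z², so the effective Rydberg energy is 13.6 × 4 = 54.40 eV.
ΔE = 54.40 × (1/4² − 1/6²) = 54.40 × 0.03472 = 1.889 eV.
λ = hc/ΔE = 1240 / 1.889 = 656.5 nm.

656.5 nm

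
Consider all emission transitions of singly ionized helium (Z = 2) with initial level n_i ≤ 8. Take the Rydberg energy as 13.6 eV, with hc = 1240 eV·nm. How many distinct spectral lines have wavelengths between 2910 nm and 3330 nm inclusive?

Enumerate all n_i → n_f pairs with 1 ≤ n_f < n_i ≤ 8 and compute λ = 1240 / [13.6·4·(1/n_f² − 1/n_i²)].
Lines falling in [2910, 3330] nm: 7→6 (3093 nm).

1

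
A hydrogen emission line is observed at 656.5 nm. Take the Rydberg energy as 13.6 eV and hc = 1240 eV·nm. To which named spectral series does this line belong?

ΔE = 1240/656.5 = 1.889 eV.
This matches 13.6 × (1/2² − 1/3²), so n_f = 2: the Balmer series.

Balmer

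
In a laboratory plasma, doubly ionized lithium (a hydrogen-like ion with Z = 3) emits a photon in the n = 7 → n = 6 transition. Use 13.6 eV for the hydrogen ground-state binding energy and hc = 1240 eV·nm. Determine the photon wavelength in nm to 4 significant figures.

For Z = 3 the level energies scale as Z², so the effective Rydberg energy is 13.6 × 9 = 122.4 eV.
ΔE = 122.4 × (1/6² − 1/7²) = 122.4 × 0.007370 = 0.9020 eV.
λ = hc/ΔE = 1240 / 0.9020 = 1375 nm.

1375 nm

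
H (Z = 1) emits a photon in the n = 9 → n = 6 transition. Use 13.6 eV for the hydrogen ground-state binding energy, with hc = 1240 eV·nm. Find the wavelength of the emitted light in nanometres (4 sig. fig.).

ΔE = 13.60 × (1/6² − 1/9²) = 13.60 × 0.01543 = 0.2099 eV.
λ = hc/ΔE = 1240 / 0.2099 = 5908 nm.

5908 nm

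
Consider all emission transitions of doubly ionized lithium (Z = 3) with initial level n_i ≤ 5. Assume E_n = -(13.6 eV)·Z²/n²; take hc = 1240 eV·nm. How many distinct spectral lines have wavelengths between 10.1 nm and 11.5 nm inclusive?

Enumerate all n_i → n_f pairs with 1 ≤ n_f < n_i ≤ 5 and compute λ = 1240 / [13.6·9·(1/n_f² − 1/n_i²)].
Lines falling in [10.1, 11.5] nm: 5→1 (10.55 nm), 4→1 (10.81 nm), 3→1 (11.40 nm).

3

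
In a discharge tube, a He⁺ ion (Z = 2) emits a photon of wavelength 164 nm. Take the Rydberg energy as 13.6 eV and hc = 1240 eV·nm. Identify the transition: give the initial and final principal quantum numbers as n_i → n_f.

The photon energy is ΔE = hc/λ = 1240 / 164 = 7.561 eV.
With Z = 2, ΔE = 54.40 × (1/n_f² − 1/n_i²), so 1/n_f² − 1/n_i² = 0.1390.
Trying n_f = 2 gives 1/n_i² = 0.1110, i.e. n_i ≈ 3; this pair matches.

n_i = 3, n_f = 2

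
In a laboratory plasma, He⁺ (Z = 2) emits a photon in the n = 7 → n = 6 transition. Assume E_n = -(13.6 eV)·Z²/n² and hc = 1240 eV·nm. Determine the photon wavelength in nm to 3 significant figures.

3090 nm

For Z = 2 the level energies scale as Z², so the effective Rydberg energy is 13.6 × 4 = 54.40 eV.
ΔE = 54.40 × (1/6² − 1/7²) = 54.40 × 0.007370 = 0.4009 eV.
λ = hc/ΔE = 1240 / 0.4009 = 3090 nm.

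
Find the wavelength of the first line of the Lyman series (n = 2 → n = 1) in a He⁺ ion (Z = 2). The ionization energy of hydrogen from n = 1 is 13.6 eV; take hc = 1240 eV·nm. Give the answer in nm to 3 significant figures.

30.4 nm

The Lyman series terminates on n_f = 1; the first line has n_i = 1+1 = 2.
ΔE = 54.40 × (1/1² − 1/2²) = 40.80 eV.
λ = 1240 / 40.80 = 30.4 nm.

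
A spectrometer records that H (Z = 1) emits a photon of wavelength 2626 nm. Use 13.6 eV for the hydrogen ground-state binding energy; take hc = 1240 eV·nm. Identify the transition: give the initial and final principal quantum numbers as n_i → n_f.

The photon energy is ΔE = hc/λ = 1240 / 2626 = 0.4722 eV.
With Z = 1, ΔE = 13.60 × (1/n_f² − 1/n_i²), so 1/n_f² − 1/n_i² = 0.03472.
Trying n_f = 4 gives 1/n_i² = 0.02778, i.e. n_i ≈ 6; this pair matches.

n_i = 6, n_f = 4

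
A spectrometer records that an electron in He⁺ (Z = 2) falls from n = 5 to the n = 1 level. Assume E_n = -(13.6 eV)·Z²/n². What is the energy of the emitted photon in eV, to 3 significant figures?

52.2 eV

The Bohr energies scale as Z², so for Z = 2: E_n = −54.40/n² eV.
E_5 = −54.40/25 = −2.176 eV and E_1 = −54.40/1 = −54.40 eV.
The photon energy is |E_5 − E_1| = 52.2 eV.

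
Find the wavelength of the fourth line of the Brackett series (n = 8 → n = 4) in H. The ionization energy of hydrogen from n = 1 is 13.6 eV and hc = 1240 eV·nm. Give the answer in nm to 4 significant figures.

1945 nm

The Brackett series terminates on n_f = 4; the fourth line has n_i = 4+4 = 8.
ΔE = 13.60 × (1/4² − 1/8²) = 0.6375 eV.
λ = 1240 / 0.6375 = 1945 nm.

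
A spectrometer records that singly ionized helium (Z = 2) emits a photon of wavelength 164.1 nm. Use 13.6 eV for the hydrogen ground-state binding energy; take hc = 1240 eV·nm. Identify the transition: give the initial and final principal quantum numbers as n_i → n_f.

n_i = 3, n_f = 2

The photon energy is ΔE = hc/λ = 1240 / 164.1 = 7.556 eV.
With Z = 2, ΔE = 54.40 × (1/n_f² − 1/n_i²), so 1/n_f² − 1/n_i² = 0.1389.
Trying n_f = 2 gives 1/n_i² = 0.1111, i.e. n_i ≈ 3; this pair matches.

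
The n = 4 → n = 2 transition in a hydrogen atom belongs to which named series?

Balmer

The series is set by the lower level: n_f = 2 is the Balmer series.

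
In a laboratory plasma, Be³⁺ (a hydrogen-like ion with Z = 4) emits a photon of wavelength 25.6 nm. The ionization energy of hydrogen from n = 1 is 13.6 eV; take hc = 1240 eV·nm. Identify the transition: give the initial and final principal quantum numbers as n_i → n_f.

The photon energy is ΔE = hc/λ = 1240 / 25.6 = 48.44 eV.
With Z = 4, ΔE = 217.6 × (1/n_f² − 1/n_i²), so 1/n_f² − 1/n_i² = 0.2226.
Trying n_f = 2 gives 1/n_i² = 0.02740, i.e. n_i ≈ 6; this pair matches.

n_i = 6, n_f = 2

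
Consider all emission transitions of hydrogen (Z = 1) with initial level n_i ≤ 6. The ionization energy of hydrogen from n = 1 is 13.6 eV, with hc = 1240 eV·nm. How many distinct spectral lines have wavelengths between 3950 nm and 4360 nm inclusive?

1

Enumerate all n_i → n_f pairs with 1 ≤ n_f < n_i ≤ 6 and compute λ = 1240 / [13.6·1·(1/n_f² − 1/n_i²)].
Lines falling in [3950, 4360] nm: 5→4 (4052 nm).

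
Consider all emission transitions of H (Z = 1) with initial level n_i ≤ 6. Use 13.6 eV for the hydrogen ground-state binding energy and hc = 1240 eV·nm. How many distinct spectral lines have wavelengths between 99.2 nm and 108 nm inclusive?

Enumerate all n_i → n_f pairs with 1 ≤ n_f < n_i ≤ 6 and compute λ = 1240 / [13.6·1·(1/n_f² − 1/n_i²)].
Lines falling in [99.2, 108] nm: 3→1 (102.6 nm).

1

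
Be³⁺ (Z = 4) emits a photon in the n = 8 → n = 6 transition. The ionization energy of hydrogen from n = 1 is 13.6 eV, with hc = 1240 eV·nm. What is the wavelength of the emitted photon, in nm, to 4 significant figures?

468.9 nm

For Z = 4 the level energies scale as Z², so the effective Rydberg energy is 13.6 × 16 = 217.6 eV.
ΔE = 217.6 × (1/6² − 1/8²) = 217.6 × 0.01215 = 2.644 eV.
λ = hc/ΔE = 1240 / 2.644 = 468.9 nm.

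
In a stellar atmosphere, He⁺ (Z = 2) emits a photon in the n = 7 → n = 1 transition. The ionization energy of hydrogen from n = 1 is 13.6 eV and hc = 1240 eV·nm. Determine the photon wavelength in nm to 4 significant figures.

23.27 nm

For Z = 2 the level energies scale as Z², so the effective Rydberg energy is 13.6 × 4 = 54.40 eV.
ΔE = 54.40 × (1/1² − 1/7²) = 54.40 × 0.9796 = 53.29 eV.
λ = hc/ΔE = 1240 / 53.29 = 23.27 nm.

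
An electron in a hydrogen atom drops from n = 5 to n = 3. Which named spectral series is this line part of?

Paschen

The series is set by the lower level: n_f = 3 is the Paschen series.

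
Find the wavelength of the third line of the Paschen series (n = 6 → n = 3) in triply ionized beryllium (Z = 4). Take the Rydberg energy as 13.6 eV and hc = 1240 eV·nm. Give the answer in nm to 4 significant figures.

The Paschen series terminates on n_f = 3; the third line has n_i = 3+3 = 6.
ΔE = 217.6 × (1/3² − 1/6²) = 18.13 eV.
λ = 1240 / 18.13 = 68.38 nm.

68.38 nm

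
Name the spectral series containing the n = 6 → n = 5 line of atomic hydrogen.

Pfund

The series is set by the lower level: n_f = 5 is the Pfund series.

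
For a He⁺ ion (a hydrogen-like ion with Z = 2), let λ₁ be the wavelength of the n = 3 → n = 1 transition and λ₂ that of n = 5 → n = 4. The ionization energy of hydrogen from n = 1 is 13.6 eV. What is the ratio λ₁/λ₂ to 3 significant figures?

0.0253

λ ∝ 1/ΔE ∝ 1/(1/n_f² − 1/n_i²), and the Z² and hc factors cancel in the ratio.
λ₁/λ₂ = (1/4² − 1/5²)/(1/1² − 1/3²) = 0.02250/0.8889 = 0.0253.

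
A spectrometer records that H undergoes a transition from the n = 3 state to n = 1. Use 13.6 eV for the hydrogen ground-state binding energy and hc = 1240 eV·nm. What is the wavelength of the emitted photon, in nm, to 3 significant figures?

ΔE = 13.60 × (1/1² − 1/3²) = 13.60 × 0.8889 = 12.09 eV.
λ = hc/ΔE = 1240 / 12.09 = 103 nm.

103 nm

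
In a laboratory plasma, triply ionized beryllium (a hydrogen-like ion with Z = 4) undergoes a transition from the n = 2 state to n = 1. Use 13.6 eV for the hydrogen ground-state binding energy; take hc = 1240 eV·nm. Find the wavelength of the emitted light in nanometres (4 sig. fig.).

7.598 nm

For Z = 4 the level energies scale as Z², so the effective Rydberg energy is 13.6 × 16 = 217.6 eV.
ΔE = 217.6 × (1/1² − 1/2²) = 217.6 × 0.7500 = 163.2 eV.
λ = hc/ΔE = 1240 / 163.2 = 7.598 nm.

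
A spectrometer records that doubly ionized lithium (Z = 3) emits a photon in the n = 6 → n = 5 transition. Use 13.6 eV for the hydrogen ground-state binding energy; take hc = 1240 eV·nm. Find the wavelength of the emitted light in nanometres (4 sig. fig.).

828.9 nm

For Z = 3 the level energies scale as Z², so the effective Rydberg energy is 13.6 × 9 = 122.4 eV.
ΔE = 122.4 × (1/5² − 1/6²) = 122.4 × 0.01222 = 1.496 eV.
λ = hc/ΔE = 1240 / 1.496 = 828.9 nm.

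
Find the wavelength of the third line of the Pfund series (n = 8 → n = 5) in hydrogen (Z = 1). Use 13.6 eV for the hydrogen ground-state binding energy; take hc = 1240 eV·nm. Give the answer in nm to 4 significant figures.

The Pfund series terminates on n_f = 5; the third line has n_i = 5+3 = 8.
ΔE = 13.60 × (1/5² − 1/8²) = 0.3315 eV.
λ = 1240 / 0.3315 = 3741 nm.

3741 nm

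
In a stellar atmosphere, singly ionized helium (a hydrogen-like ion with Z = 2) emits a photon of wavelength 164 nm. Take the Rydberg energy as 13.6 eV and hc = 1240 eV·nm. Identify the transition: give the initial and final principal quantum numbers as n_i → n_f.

The photon energy is ΔE = hc/λ = 1240 / 164 = 7.561 eV.
With Z = 2, ΔE = 54.40 × (1/n_f² − 1/n_i²), so 1/n_f² − 1/n_i² = 0.1390.
Trying n_f = 2 gives 1/n_i² = 0.1110, i.e. n_i ≈ 3; this pair matches.

n_i = 3, n_f = 2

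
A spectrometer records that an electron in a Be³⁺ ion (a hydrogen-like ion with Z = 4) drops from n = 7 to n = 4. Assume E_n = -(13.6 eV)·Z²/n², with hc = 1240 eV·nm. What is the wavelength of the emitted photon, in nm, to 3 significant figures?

For Z = 4 the level energies scale as Z², so the effective Rydberg energy is 13.6 × 16 = 217.6 eV.
ΔE = 217.6 × (1/4² − 1/7²) = 217.6 × 0.04209 = 9.159 eV.
λ = hc/ΔE = 1240 / 9.159 = 135 nm.

135 nm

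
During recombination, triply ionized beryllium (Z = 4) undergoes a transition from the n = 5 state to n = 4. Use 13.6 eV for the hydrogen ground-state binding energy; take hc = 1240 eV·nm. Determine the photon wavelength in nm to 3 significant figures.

For Z = 4 the level energies scale as Z², so the effective Rydberg energy is 13.6 × 16 = 217.6 eV.
ΔE = 217.6 × (1/4² − 1/5²) = 217.6 × 0.02250 = 4.896 eV.
λ = hc/ΔE = 1240 / 4.896 = 253 nm.

253 nm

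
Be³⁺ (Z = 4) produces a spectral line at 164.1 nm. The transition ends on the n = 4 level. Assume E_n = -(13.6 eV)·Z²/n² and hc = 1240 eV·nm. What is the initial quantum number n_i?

The photon energy is ΔE = hc/λ = 1240 / 164.1 = 7.556 eV.
With Z = 4, ΔE = 217.6 × (1/n_f² − 1/n_i²), so 1/n_f² − 1/n_i² = 0.03473.
With n_f = 4: 1/n_i² = 1/16 − 0.03473 = 0.02777, so n_i ≈ 6.00.

n_i = 6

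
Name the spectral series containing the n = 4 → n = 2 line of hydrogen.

Balmer

The series is set by the lower level: n_f = 2 is the Balmer series.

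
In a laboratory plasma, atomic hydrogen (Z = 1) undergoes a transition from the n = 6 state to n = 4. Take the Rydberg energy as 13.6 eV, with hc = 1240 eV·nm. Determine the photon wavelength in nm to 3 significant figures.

2630 nm

ΔE = 13.60 × (1/4² − 1/6²) = 13.60 × 0.03472 = 0.4722 eV.
λ = hc/ΔE = 1240 / 0.4722 = 2630 nm.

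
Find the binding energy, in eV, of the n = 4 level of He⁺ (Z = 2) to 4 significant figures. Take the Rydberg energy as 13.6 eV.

E_n = −13.6 Z²/n² = −54.40/n² eV for Z = 2.
E_4 = −54.40/16 = −3.400 eV, so ionization (to E = 0) requires 3.400 eV.

3.400 eV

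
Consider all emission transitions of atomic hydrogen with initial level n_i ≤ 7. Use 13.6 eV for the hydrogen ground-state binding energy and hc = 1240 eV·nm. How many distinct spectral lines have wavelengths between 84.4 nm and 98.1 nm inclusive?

Enumerate all n_i → n_f pairs with 1 ≤ n_f < n_i ≤ 7 and compute λ = 1240 / [13.6·1·(1/n_f² − 1/n_i²)].
Lines falling in [84.4, 98.1] nm: 7→1 (93.08 nm), 6→1 (93.78 nm), 5→1 (94.98 nm), 4→1 (97.25 nm).

4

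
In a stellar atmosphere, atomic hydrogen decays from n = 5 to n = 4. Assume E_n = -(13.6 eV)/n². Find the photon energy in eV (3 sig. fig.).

0.306 eV

E_5 = −13.60/25 = −0.5440 eV and E_4 = −13.60/16 = −0.8500 eV.
The photon energy is |E_5 − E_4| = 0.306 eV.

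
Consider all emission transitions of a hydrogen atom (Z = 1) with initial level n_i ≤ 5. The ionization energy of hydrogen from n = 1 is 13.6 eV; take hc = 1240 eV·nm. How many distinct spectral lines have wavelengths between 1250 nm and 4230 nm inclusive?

Enumerate all n_i → n_f pairs with 1 ≤ n_f < n_i ≤ 5 and compute λ = 1240 / [13.6·1·(1/n_f² − 1/n_i²)].
Lines falling in [1250, 4230] nm: 5→3 (1282 nm), 4→3 (1876 nm), 5→4 (4052 nm).

3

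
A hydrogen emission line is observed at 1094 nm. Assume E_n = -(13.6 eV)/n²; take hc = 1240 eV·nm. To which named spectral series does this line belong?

ΔE = 1240/1094 = 1.133 eV.
This matches 13.6 × (1/3² − 1/6²), so n_f = 3: the Paschen series.

Paschen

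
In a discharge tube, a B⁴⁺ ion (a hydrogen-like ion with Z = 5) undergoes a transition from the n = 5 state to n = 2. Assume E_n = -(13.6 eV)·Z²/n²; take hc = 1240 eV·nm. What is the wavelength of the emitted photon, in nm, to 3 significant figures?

For Z = 5 the level energies scale as Z², so the effective Rydberg energy is 13.6 × 25 = 340.0 eV.
ΔE = 340.0 × (1/2² − 1/5²) = 340.0 × 0.2100 = 71.40 eV.
λ = hc/ΔE = 1240 / 71.40 = 17.4 nm.

17.4 nm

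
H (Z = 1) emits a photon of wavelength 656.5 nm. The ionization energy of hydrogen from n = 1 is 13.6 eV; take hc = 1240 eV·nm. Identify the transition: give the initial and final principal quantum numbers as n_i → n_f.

n_i = 3, n_f = 2

The photon energy is ΔE = hc/λ = 1240 / 656.5 = 1.889 eV.
With Z = 1, ΔE = 13.60 × (1/n_f² − 1/n_i²), so 1/n_f² − 1/n_i² = 0.1389.
Trying n_f = 2 gives 1/n_i² = 0.1111, i.e. n_i ≈ 3; this pair matches.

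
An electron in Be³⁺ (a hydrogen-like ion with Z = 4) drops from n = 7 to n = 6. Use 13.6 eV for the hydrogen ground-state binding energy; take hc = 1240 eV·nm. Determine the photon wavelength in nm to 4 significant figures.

For Z = 4 the level energies scale as Z², so the effective Rydberg energy is 13.6 × 16 = 217.6 eV.
ΔE = 217.6 × (1/6² − 1/7²) = 217.6 × 0.007370 = 1.604 eV.
λ = hc/ΔE = 1240 / 1.604 = 773.2 nm.

773.2 nm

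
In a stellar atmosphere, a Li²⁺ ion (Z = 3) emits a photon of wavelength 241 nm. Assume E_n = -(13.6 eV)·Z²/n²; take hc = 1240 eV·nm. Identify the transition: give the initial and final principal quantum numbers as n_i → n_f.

n_i = 7, n_f = 4

The photon energy is ΔE = hc/λ = 1240 / 241 = 5.145 eV.
With Z = 3, ΔE = 122.4 × (1/n_f² − 1/n_i²), so 1/n_f² − 1/n_i² = 0.04204.
Trying n_f = 4 gives 1/n_i² = 0.02046, i.e. n_i ≈ 7; this pair matches.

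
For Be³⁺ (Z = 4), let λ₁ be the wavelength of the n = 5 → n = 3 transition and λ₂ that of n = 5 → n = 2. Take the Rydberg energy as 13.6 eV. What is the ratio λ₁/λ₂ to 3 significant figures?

2.95

λ ∝ 1/ΔE ∝ 1/(1/n_f² − 1/n_i²), and the Z² and hc factors cancel in the ratio.
λ₁/λ₂ = (1/2² − 1/5²)/(1/3² − 1/5²) = 0.2100/0.07111 = 2.95.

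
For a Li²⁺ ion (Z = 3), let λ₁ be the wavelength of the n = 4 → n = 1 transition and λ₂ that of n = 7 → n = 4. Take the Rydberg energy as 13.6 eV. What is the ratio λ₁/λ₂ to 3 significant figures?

λ ∝ 1/ΔE ∝ 1/(1/n_f² − 1/n_i²), and the Z² and hc factors cancel in the ratio.
λ₁/λ₂ = (1/4² − 1/7²)/(1/1² − 1/4²) = 0.04209/0.9375 = 0.0449.

0.0449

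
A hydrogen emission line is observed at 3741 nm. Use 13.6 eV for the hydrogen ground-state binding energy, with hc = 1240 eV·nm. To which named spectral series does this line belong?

Pfund

ΔE = 1240/3741 = 0.3315 eV.
This matches 13.6 × (1/5² − 1/8²), so n_f = 5: the Pfund series.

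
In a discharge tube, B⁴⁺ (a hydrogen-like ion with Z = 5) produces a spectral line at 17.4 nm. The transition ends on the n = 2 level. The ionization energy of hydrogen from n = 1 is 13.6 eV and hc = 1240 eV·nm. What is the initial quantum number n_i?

n_i = 5

The photon energy is ΔE = hc/λ = 1240 / 17.4 = 71.26 eV.
With Z = 5, ΔE = 340.0 × (1/n_f² − 1/n_i²), so 1/n_f² − 1/n_i² = 0.2096.
With n_f = 2: 1/n_i² = 1/4 − 0.2096 = 0.04040, so n_i ≈ 4.98.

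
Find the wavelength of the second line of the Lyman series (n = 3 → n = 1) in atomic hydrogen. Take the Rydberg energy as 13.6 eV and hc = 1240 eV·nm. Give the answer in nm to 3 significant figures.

The Lyman series terminates on n_f = 1; the second line has n_i = 1+2 = 3.
ΔE = 13.60 × (1/1² − 1/3²) = 12.09 eV.
λ = 1240 / 12.09 = 103 nm.

103 nm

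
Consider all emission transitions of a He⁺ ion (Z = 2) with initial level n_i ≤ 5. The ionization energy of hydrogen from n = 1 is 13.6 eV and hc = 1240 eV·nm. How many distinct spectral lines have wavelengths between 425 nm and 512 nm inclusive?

1

Enumerate all n_i → n_f pairs with 1 ≤ n_f < n_i ≤ 5 and compute λ = 1240 / [13.6·4·(1/n_f² − 1/n_i²)].
Lines falling in [425, 512] nm: 4→3 (468.9 nm).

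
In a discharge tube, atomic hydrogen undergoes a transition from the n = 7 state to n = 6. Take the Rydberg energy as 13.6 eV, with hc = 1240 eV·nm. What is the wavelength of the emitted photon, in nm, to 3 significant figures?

ΔE = 13.60 × (1/6² − 1/7²) = 13.60 × 0.007370 = 0.1002 eV.
λ = hc/ΔE = 1240 / 0.1002 = 12400 nm.

12400 nm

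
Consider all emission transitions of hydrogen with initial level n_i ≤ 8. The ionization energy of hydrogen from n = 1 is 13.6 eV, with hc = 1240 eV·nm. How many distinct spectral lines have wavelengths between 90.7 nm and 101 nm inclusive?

Enumerate all n_i → n_f pairs with 1 ≤ n_f < n_i ≤ 8 and compute λ = 1240 / [13.6·1·(1/n_f² − 1/n_i²)].
Lines falling in [90.7, 101] nm: 8→1 (92.62 nm), 7→1 (93.08 nm), 6→1 (93.78 nm), 5→1 (94.98 nm), 4→1 (97.25 nm).

5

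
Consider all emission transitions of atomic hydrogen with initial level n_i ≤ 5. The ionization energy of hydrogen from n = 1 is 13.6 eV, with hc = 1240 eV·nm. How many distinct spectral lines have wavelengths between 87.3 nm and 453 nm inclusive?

Enumerate all n_i → n_f pairs with 1 ≤ n_f < n_i ≤ 5 and compute λ = 1240 / [13.6·1·(1/n_f² − 1/n_i²)].
Lines falling in [87.3, 453] nm: 5→1 (94.98 nm), 4→1 (97.25 nm), 3→1 (102.6 nm), 2→1 (121.6 nm), 5→2 (434.2 nm).

5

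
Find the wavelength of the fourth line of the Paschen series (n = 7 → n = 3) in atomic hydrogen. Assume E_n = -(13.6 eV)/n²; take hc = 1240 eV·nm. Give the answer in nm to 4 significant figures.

1005 nm

The Paschen series terminates on n_f = 3; the fourth line has n_i = 3+4 = 7.
ΔE = 13.60 × (1/3² − 1/7²) = 1.234 eV.
λ = 1240 / 1.234 = 1005 nm.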